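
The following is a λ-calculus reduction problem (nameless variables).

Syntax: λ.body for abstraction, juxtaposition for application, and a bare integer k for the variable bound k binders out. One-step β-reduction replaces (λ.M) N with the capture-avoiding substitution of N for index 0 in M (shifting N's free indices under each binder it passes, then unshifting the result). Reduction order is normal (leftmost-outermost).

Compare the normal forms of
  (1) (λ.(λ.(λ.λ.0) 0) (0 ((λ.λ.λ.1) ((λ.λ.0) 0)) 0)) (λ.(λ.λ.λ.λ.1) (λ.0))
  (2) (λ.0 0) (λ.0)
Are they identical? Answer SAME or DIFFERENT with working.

Term A:
  start: (λ.(λ.(λ.λ.0) 0) (0 ((λ.λ.λ.1) ((λ.λ.0) 0)) 0)) (λ.(λ.λ.λ.λ.1) (λ.0))
  step 1: (λ.(λ.λ.0) 0) ((λ.(λ.λ.λ.λ.1) (λ.0)) ((λ.λ.λ.1) ((λ.λ.0) (λ.(λ.λ.λ.λ.1) (λ.0)))) (λ.(λ.λ.λ.λ.1) (λ.0)))
  step 2: (λ.λ.0) ((λ.(λ.λ.λ.λ.1) (λ.0)) ((λ.λ.λ.1) ((λ.λ.0) (λ.(λ.λ.λ.λ.1) (λ.0)))) (λ.(λ.λ.λ.λ.1) (λ.0)))
  step 3: λ.0

Term B:
  start: (λ.0 0) (λ.0)
  step 1: (λ.0) (λ.0)
  step 2: λ.0

Answer: SAME — A ⇓ λ.0, B ⇓ λ.0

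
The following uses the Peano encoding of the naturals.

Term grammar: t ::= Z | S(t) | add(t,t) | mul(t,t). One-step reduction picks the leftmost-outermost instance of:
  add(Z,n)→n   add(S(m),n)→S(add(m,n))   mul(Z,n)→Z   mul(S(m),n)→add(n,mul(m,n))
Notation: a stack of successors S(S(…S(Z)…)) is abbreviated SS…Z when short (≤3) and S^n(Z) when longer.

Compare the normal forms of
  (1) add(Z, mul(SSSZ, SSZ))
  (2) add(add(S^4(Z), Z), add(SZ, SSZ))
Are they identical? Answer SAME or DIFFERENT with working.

Answer: DIFFERENT — A ⇓ S^6(Z), B ⇓ S^7(Z)

Working:
Term A:
  start: add(Z, mul(SSSZ, SSZ))
  →1  mul(SSSZ, SSZ)
  →2  add(SSZ, mul(SSZ, SSZ))
  →3  S(add(SZ, mul(SSZ, SSZ)))
  →4  S(S(add(Z, mul(SSZ, SSZ))))
  →5  S(S(mul(SSZ, SSZ)))
  →6  S(S(add(SSZ, mul(SZ, SSZ))))
  →7  S(S(S(add(SZ, mul(SZ, SSZ)))))
  →8  S(S(S(S(add(Z, mul(SZ, SSZ))))))
  →9  S(S(S(S(mul(SZ, SSZ)))))
  →10  S(S(S(S(add(SSZ, mul(Z, SSZ))))))
  →11  S(S(S(S(S(add(SZ, mul(Z, SSZ)))))))
  →12  S(S(S(S(S(S(add(Z, mul(Z, SSZ))))))))
  →13  S(S(S(S(S(S(mul(Z, SSZ)))))))
  →14  S^6(Z)

Term B:
  start: add(add(S^4(Z), Z), add(SZ, SSZ))
  →1  add(S(add(SSSZ, Z)), add(SZ, SSZ))
  →2  S(add(add(SSSZ, Z), add(SZ, SSZ)))
  →3  S(add(S(add(SSZ, Z)), add(SZ, SSZ)))
  →4  S(S(add(add(SSZ, Z), add(SZ, SSZ))))
  →5  S(S(add(S(add(SZ, Z)), add(SZ, SSZ))))
  →6  S(S(S(add(add(SZ, Z), add(SZ, SSZ)))))
  →7  S(S(S(add(S(add(Z, Z)), add(SZ, SSZ)))))
  →8  S(S(S(S(add(add(Z, Z), add(SZ, SSZ))))))
  →9  S(S(S(S(add(Z, add(SZ, SSZ))))))
  →10  S(S(S(S(add(SZ, SSZ)))))
  →11  S(S(S(S(S(add(Z, SSZ))))))
  →12  S^7(Z)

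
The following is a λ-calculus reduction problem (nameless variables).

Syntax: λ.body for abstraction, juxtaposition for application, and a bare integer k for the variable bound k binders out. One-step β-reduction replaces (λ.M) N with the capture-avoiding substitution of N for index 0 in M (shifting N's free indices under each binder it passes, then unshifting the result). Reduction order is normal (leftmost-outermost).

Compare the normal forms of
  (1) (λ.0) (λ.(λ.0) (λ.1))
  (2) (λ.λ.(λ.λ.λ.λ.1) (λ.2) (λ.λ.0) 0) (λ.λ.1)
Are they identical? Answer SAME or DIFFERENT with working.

Answer: SAME — A ⇓ λ.λ.1, B ⇓ λ.λ.1

Working:
Term A:
  start: (λ.0) (λ.(λ.0) (λ.1))
  step 1: λ.(λ.0) (λ.1)
  step 2: λ.λ.1

Term B:
  start: (λ.λ.(λ.λ.λ.λ.1) (λ.2) (λ.λ.0) 0) (λ.λ.1)
  step 1: λ.(λ.λ.λ.λ.1) (λ.λ.λ.1) (λ.λ.0) 0
  step 2: λ.(λ.λ.λ.1) (λ.λ.0) 0
  step 3: λ.(λ.λ.1) 0
  step 4: λ.λ.1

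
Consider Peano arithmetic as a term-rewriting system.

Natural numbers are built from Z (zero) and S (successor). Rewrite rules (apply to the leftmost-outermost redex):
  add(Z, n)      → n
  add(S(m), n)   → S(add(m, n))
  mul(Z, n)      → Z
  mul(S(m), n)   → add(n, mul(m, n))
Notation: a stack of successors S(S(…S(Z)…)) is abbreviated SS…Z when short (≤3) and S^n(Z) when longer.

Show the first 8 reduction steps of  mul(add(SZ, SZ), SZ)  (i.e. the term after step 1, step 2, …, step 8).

  start: mul(add(SZ, SZ), SZ)
  step 1: mul(S(add(Z, SZ)), SZ)
  step 2: add(SZ, mul(add(Z, SZ), SZ))
  step 3: S(add(Z, mul(add(Z, SZ), SZ)))
  step 4: S(mul(add(Z, SZ), SZ))
  step 5: S(mul(SZ, SZ))
  step 6: S(add(SZ, mul(Z, SZ)))
  step 7: S(S(add(Z, mul(Z, SZ))))
  step 8: S(S(mul(Z, SZ)))

Answer: after 8 steps: S(S(mul(Z, SZ)))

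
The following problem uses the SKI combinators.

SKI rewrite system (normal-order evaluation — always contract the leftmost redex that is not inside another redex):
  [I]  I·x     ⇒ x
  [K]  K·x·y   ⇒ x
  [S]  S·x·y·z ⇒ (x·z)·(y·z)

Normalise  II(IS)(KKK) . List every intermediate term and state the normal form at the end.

Answer: normal form = SK  (in 4 steps)

Working:
  start: II(IS)(KKK)
  step 1: I(IS)(KKK)
  step 2: IS(KKK)
  step 3: S(KKK)
  step 4: SK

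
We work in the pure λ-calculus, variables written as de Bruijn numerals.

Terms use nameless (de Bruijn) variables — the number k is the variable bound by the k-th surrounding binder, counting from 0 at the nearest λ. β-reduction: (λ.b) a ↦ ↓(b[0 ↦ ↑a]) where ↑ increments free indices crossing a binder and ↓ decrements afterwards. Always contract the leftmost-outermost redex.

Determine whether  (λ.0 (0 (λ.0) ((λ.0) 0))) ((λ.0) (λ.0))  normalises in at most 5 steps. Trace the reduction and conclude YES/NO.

  start: (λ.0 (0 (λ.0) ((λ.0) 0))) ((λ.0) (λ.0))
  →1  (λ.0) (λ.0) ((λ.0) (λ.0) (λ.0) ((λ.0) ((λ.0) (λ.0))))
  →2  (λ.0) ((λ.0) (λ.0) (λ.0) ((λ.0) ((λ.0) (λ.0))))
  →3  (λ.0) (λ.0) (λ.0) ((λ.0) ((λ.0) (λ.0)))
  →4  (λ.0) (λ.0) ((λ.0) ((λ.0) (λ.0)))
  →5  (λ.0) ((λ.0) ((λ.0) (λ.0)))

Answer: NO — after 5 steps the term is (λ.0) ((λ.0) ((λ.0) (λ.0))), not yet normal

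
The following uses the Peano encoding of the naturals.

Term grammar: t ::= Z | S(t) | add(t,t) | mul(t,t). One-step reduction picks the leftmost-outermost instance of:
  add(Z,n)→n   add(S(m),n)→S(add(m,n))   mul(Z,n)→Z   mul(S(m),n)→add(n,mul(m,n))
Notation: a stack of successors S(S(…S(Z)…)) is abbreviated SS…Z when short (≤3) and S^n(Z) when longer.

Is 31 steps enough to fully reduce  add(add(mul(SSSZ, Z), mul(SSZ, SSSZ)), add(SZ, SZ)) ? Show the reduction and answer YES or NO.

Answer: YES — reaches normal form S^8(Z) in 28 ≤ 31 steps

Derivation:
  start: add(add(mul(SSSZ, Z), mul(SSZ, SSSZ)), add(SZ, SZ))
  step 1: add(add(add(Z, mul(SSZ, Z)), mul(SSZ, SSSZ)), add(SZ, SZ))
  step 2: add(add(mul(SSZ, Z), mul(SSZ, SSSZ)), add(SZ, SZ))
  step 3: add(add(add(Z, mul(SZ, Z)), mul(SSZ, SSSZ)), add(SZ, SZ))
  step 4: add(add(mul(SZ, Z), mul(SSZ, SSSZ)), add(SZ, SZ))
  step 5: add(add(add(Z, mul(Z, Z)), mul(SSZ, SSSZ)), add(SZ, SZ))
  step 6: add(add(mul(Z, Z), mul(SSZ, SSSZ)), add(SZ, SZ))
  step 7: add(add(Z, mul(SSZ, SSSZ)), add(SZ, SZ))
  step 8: add(mul(SSZ, SSSZ), add(SZ, SZ))
  step 9: add(add(SSSZ, mul(SZ, SSSZ)), add(SZ, SZ))
  step 10: add(S(add(SSZ, mul(SZ, SSSZ))), add(SZ, SZ))
  step 11: S(add(add(SSZ, mul(SZ, SSSZ)), add(SZ, SZ)))
  step 12: S(add(S(add(SZ, mul(SZ, SSSZ))), add(SZ, SZ)))
  step 13: S(S(add(add(SZ, mul(SZ, SSSZ)), add(SZ, SZ))))
  step 14: S(S(add(S(add(Z, mul(SZ, SSSZ))), add(SZ, SZ))))
  step 15: S(S(S(add(add(Z, mul(SZ, SSSZ)), add(SZ, SZ)))))
  step 16: S(S(S(add(mul(SZ, SSSZ), add(SZ, SZ)))))
  step 17: S(S(S(add(add(SSSZ, mul(Z, SSSZ)), add(SZ, SZ)))))
  step 18: S(S(S(add(S(add(SSZ, mul(Z, SSSZ))), add(SZ, SZ)))))
  step 19: S(S(S(S(add(add(SSZ, mul(Z, SSSZ)), add(SZ, SZ))))))
  step 20: S(S(S(S(add(S(add(SZ, mul(Z, SSSZ))), add(SZ, SZ))))))
  step 21: S(S(S(S(S(add(add(SZ, mul(Z, SSSZ)), add(SZ, SZ)))))))
  step 22: S(S(S(S(S(add(S(add(Z, mul(Z, SSSZ))), add(SZ, SZ)))))))
  step 23: S(S(S(S(S(S(add(add(Z, mul(Z, SSSZ)), add(SZ, SZ))))))))
  step 24: S(S(S(S(S(S(add(mul(Z, SSSZ), add(SZ, SZ))))))))
  step 25: S(S(S(S(S(S(add(Z, add(SZ, SZ))))))))
  step 26: S(S(S(S(S(S(add(SZ, SZ)))))))
  step 27: S(S(S(S(S(S(S(add(Z, SZ))))))))
  step 28: S^8(Z)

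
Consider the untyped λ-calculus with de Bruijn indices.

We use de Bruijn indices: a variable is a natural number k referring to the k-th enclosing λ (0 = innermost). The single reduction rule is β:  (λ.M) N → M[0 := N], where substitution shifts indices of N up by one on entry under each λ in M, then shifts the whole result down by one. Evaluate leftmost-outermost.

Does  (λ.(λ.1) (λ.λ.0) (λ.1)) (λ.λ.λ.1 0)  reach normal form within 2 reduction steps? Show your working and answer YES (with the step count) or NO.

  start: (λ.(λ.1) (λ.λ.0) (λ.1)) (λ.λ.λ.1 0)
  →1  (λ.λ.λ.λ.1 0) (λ.λ.0) (λ.λ.λ.λ.1 0)
  →2  (λ.λ.λ.1 0) (λ.λ.λ.λ.1 0)

Answer: NO — after 2 steps the term is (λ.λ.λ.1 0) (λ.λ.λ.λ.1 0), not yet normal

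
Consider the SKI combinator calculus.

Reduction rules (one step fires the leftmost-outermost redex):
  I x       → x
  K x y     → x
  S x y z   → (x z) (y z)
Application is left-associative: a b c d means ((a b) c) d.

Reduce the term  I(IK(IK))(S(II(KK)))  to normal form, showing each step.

Answer: normal form = K  (in 4 steps)

Derivation:
  start: I(IK(IK))(S(II(KK)))
  step 1: IK(IK)(S(II(KK)))
  step 2: K(IK)(S(II(KK)))
  step 3: IK
  step 4: K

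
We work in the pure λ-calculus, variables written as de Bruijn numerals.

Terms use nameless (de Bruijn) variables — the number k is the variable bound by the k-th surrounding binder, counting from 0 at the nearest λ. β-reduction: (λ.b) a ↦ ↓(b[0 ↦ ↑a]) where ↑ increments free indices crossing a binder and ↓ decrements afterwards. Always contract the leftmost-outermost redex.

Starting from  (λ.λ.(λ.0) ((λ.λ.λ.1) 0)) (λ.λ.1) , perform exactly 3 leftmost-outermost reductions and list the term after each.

Answer: after 3 steps: λ.λ.λ.1

Derivation:
  start: (λ.λ.(λ.0) ((λ.λ.λ.1) 0)) (λ.λ.1)
  →1  λ.(λ.0) ((λ.λ.λ.1) 0)
  →2  λ.(λ.λ.λ.1) 0
  →3  λ.λ.λ.1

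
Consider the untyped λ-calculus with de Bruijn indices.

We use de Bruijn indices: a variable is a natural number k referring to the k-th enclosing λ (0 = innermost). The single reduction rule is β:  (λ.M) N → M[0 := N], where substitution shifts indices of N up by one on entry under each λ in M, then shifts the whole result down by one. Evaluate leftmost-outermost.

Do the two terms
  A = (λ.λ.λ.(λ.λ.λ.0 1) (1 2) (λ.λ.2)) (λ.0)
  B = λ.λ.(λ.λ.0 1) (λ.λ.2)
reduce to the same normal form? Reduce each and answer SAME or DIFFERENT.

Answer: SAME — A ⇓ λ.λ.λ.0 (λ.λ.3), B ⇓ λ.λ.λ.0 (λ.λ.3)

Reduction:
Term A:
  start: (λ.λ.λ.(λ.λ.λ.0 1) (1 2) (λ.λ.2)) (λ.0)
  →1  λ.λ.(λ.λ.λ.0 1) (1 (λ.0)) (λ.λ.2)
  →2  λ.λ.(λ.λ.0 1) (λ.λ.2)
  →3  λ.λ.λ.0 (λ.λ.3)

Term B:
  start: λ.λ.(λ.λ.0 1) (λ.λ.2)
  →1  λ.λ.λ.0 (λ.λ.3)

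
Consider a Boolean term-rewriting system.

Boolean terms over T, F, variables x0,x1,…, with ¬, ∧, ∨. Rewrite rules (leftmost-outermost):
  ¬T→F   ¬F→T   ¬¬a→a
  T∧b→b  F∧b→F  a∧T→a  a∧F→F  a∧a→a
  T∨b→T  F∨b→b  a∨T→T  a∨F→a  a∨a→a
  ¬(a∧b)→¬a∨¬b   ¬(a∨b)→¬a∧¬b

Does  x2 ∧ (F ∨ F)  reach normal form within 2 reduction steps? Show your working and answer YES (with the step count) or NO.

Answer: YES — reaches normal form F in 2 ≤ 2 steps

Reduction:
  start: x2 ∧ (F ∨ F)
  [1] x2 ∧ F
  [2] F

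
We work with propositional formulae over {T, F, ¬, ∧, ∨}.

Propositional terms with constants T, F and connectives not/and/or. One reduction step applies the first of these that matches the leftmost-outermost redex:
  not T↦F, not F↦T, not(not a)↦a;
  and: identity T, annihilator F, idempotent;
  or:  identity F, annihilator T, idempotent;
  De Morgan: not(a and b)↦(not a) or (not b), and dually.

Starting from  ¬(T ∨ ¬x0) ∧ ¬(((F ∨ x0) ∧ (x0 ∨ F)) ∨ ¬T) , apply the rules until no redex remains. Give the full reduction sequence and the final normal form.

  start: ¬(T ∨ ¬x0) ∧ ¬(((F ∨ x0) ∧ (x0 ∨ F)) ∨ ¬T)
  [1] (¬T ∧ ¬¬x0) ∧ ¬(((F ∨ x0) ∧ (x0 ∨ F)) ∨ ¬T)
  [2] (F ∧ ¬¬x0) ∧ ¬(((F ∨ x0) ∧ (x0 ∨ F)) ∨ ¬T)
  [3] F ∧ ¬(((F ∨ x0) ∧ (x0 ∨ F)) ∨ ¬T)
  [4] F

Answer: normal form = F  (in 4 steps)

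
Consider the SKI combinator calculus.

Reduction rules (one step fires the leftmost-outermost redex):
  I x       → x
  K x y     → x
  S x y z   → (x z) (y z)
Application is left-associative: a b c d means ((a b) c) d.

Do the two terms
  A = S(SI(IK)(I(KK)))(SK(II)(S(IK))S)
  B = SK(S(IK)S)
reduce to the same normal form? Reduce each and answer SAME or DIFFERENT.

Answer: SAME — A ⇓ SK(SKS), B ⇓ SK(SKS)

Derivation:
Term A:
  start: S(SI(IK)(I(KK)))(SK(II)(S(IK))S)
  step 1: S(I(I(KK))(IK(I(KK))))(SK(II)(S(IK))S)
  step 2: S(I(KK)(IK(I(KK))))(SK(II)(S(IK))S)
  step 3: S(KK(IK(I(KK))))(SK(II)(S(IK))S)
  step 4: SK(SK(II)(S(IK))S)
  step 5: SK(K(S(IK))(II(S(IK)))S)
  step 6: SK(S(IK)S)
  step 7: SK(SKS)

Term B:
  start: SK(S(IK)S)
  step 1: SK(SKS)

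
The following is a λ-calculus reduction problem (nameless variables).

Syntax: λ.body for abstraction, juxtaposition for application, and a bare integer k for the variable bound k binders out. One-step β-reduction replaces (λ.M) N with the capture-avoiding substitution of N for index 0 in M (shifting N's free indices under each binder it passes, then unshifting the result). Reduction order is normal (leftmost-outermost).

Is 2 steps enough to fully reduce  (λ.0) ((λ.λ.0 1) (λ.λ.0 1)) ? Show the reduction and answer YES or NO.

Answer: YES — reaches normal form λ.0 (λ.λ.0 1) in 2 ≤ 2 steps

Working:
  start: (λ.0) ((λ.λ.0 1) (λ.λ.0 1))
  step 1: (λ.λ.0 1) (λ.λ.0 1)
  step 2: λ.0 (λ.λ.0 1)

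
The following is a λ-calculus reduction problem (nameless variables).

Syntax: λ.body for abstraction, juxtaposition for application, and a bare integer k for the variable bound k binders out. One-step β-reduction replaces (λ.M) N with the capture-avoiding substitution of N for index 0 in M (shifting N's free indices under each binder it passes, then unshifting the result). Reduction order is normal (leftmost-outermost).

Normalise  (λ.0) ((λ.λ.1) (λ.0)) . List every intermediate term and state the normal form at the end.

Answer: normal form = λ.λ.0  (in 2 steps)

Reduction:
  start: (λ.0) ((λ.λ.1) (λ.0))
  step 1: (λ.λ.1) (λ.0)
  step 2: λ.λ.0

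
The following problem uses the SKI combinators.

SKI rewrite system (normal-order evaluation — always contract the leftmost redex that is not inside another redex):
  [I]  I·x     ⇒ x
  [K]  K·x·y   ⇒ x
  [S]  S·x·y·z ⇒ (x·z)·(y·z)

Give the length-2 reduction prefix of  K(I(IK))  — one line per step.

  start: K(I(IK))
  →1  K(IK)
  →2  KK

Answer: after 2 steps: KK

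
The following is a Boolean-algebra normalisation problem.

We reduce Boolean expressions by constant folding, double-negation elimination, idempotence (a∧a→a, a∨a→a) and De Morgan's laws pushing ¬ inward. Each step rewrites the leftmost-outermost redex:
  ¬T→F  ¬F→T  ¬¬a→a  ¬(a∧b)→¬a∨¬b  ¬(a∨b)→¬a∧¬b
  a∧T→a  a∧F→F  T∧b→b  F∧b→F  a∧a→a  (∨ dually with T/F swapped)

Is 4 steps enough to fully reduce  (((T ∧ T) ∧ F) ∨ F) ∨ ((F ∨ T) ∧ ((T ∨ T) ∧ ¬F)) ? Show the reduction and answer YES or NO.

  start: (((T ∧ T) ∧ F) ∨ F) ∨ ((F ∨ T) ∧ ((T ∨ T) ∧ ¬F))
  step 1: ((T ∧ T) ∧ F) ∨ ((F ∨ T) ∧ ((T ∨ T) ∧ ¬F))
  step 2: F ∨ ((F ∨ T) ∧ ((T ∨ T) ∧ ¬F))
  step 3: (F ∨ T) ∧ ((T ∨ T) ∧ ¬F)
  step 4: T ∧ ((T ∨ T) ∧ ¬F)

Answer: NO — after 4 steps the term is T ∧ ((T ∨ T) ∧ ¬F), not yet normal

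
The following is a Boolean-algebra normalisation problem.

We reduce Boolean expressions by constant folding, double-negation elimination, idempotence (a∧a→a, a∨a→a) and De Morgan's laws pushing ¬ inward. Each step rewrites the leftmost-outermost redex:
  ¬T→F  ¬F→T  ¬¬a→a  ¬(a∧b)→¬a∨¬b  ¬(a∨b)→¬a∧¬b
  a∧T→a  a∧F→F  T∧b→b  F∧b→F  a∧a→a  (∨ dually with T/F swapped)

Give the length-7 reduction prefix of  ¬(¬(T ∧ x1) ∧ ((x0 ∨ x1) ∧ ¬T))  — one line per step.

  start: ¬(¬(T ∧ x1) ∧ ((x0 ∨ x1) ∧ ¬T))
  [1] ¬¬(T ∧ x1) ∨ ¬((x0 ∨ x1) ∧ ¬T)
  [2] (T ∧ x1) ∨ ¬((x0 ∨ x1) ∧ ¬T)
  [3] x1 ∨ ¬((x0 ∨ x1) ∧ ¬T)
  [4] x1 ∨ (¬(x0 ∨ x1) ∨ ¬¬T)
  [5] x1 ∨ ((¬x0 ∧ ¬x1) ∨ ¬¬T)
  [6] x1 ∨ ((¬x0 ∧ ¬x1) ∨ T)
  [7] x1 ∨ T

Answer: after 7 steps: x1 ∨ T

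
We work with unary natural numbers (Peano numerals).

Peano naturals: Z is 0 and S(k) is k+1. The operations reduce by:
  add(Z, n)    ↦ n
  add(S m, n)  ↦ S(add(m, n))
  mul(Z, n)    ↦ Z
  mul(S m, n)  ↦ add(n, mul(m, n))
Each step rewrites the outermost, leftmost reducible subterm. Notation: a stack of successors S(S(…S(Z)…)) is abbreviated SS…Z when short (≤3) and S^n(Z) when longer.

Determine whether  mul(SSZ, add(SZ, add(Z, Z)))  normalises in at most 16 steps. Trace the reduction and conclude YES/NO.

Answer: YES — reaches normal form SSZ in 13 ≤ 16 steps

Reduction:
  start: mul(SSZ, add(SZ, add(Z, Z)))
  →1  add(add(SZ, add(Z, Z)), mul(SZ, add(SZ, add(Z, Z))))
  →2  add(S(add(Z, add(Z, Z))), mul(SZ, add(SZ, add(Z, Z))))
  →3  S(add(add(Z, add(Z, Z)), mul(SZ, add(SZ, add(Z, Z)))))
  →4  S(add(add(Z, Z), mul(SZ, add(SZ, add(Z, Z)))))
  →5  S(add(Z, mul(SZ, add(SZ, add(Z, Z)))))
  →6  S(mul(SZ, add(SZ, add(Z, Z))))
  →7  S(add(add(SZ, add(Z, Z)), mul(Z, add(SZ, add(Z, Z)))))
  →8  S(add(S(add(Z, add(Z, Z))), mul(Z, add(SZ, add(Z, Z)))))
  →9  S(S(add(add(Z, add(Z, Z)), mul(Z, add(SZ, add(Z, Z))))))
  →10  S(S(add(add(Z, Z), mul(Z, add(SZ, add(Z, Z))))))
  →11  S(S(add(Z, mul(Z, add(SZ, add(Z, Z))))))
  →12  S(S(mul(Z, add(SZ, add(Z, Z)))))
  →13  SSZ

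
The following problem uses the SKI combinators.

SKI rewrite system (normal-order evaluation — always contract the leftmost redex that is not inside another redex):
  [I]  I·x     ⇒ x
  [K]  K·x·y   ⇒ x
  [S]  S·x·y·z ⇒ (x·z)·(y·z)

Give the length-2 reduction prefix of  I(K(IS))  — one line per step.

  start: I(K(IS))
  step 1: K(IS)
  step 2: KS

Answer: after 2 steps: KS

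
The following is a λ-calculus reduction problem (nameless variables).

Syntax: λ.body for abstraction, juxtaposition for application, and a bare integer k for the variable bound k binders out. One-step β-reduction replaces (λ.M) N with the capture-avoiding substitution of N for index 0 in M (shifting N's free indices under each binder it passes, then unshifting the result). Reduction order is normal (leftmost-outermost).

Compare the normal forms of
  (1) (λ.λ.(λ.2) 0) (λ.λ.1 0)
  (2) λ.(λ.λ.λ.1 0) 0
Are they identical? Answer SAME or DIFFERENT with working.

Term A:
  start: (λ.λ.(λ.2) 0) (λ.λ.1 0)
  →1  λ.(λ.λ.λ.1 0) 0
  →2  λ.λ.λ.1 0

Term B:
  start: λ.(λ.λ.λ.1 0) 0
  →1  λ.λ.λ.1 0

Answer: SAME — A ⇓ λ.λ.λ.1 0, B ⇓ λ.λ.λ.1 0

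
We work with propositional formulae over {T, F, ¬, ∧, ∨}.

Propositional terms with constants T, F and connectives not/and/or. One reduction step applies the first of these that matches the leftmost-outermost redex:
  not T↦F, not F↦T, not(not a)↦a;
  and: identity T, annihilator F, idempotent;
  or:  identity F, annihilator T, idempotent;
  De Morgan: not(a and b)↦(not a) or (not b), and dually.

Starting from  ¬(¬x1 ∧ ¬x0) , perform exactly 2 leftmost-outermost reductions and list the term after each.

Answer: after 2 steps: x1 ∨ ¬¬x0

Reduction:
  start: ¬(¬x1 ∧ ¬x0)
  →1  ¬¬x1 ∨ ¬¬x0
  →2  x1 ∨ ¬¬x0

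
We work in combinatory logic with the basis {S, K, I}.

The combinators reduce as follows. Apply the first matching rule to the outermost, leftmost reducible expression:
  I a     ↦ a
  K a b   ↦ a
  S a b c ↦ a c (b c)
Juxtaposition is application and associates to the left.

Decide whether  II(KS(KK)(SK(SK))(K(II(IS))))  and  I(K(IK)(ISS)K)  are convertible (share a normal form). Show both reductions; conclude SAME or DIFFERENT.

Answer: DIFFERENT — A ⇓ S(SK(SK))(KS), B ⇓ KK

Derivation:
Term A:
  start: II(KS(KK)(SK(SK))(K(II(IS))))
  →1  I(KS(KK)(SK(SK))(K(II(IS))))
  →2  KS(KK)(SK(SK))(K(II(IS)))
  →3  S(SK(SK))(K(II(IS)))
  →4  S(SK(SK))(K(I(IS)))
  →5  S(SK(SK))(K(IS))
  →6  S(SK(SK))(KS)

Term B:
  start: I(K(IK)(ISS)K)
  →1  K(IK)(ISS)K
  →2  IKK
  →3  KK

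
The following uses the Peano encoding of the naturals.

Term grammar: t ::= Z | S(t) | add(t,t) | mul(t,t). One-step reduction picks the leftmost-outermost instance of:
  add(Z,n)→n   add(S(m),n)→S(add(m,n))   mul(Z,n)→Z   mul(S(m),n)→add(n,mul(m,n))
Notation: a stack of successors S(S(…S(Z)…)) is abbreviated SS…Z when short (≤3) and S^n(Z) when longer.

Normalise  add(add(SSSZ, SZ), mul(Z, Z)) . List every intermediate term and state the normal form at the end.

  start: add(add(SSSZ, SZ), mul(Z, Z))
  [1] add(S(add(SSZ, SZ)), mul(Z, Z))
  [2] S(add(add(SSZ, SZ), mul(Z, Z)))
  [3] S(add(S(add(SZ, SZ)), mul(Z, Z)))
  [4] S(S(add(add(SZ, SZ), mul(Z, Z))))
  [5] S(S(add(S(add(Z, SZ)), mul(Z, Z))))
  [6] S(S(S(add(add(Z, SZ), mul(Z, Z)))))
  [7] S(S(S(add(SZ, mul(Z, Z)))))
  [8] S(S(S(S(add(Z, mul(Z, Z))))))
  [9] S(S(S(S(mul(Z, Z)))))
  [10] S^4(Z)

Answer: normal form = S^4(Z)  (in 10 steps)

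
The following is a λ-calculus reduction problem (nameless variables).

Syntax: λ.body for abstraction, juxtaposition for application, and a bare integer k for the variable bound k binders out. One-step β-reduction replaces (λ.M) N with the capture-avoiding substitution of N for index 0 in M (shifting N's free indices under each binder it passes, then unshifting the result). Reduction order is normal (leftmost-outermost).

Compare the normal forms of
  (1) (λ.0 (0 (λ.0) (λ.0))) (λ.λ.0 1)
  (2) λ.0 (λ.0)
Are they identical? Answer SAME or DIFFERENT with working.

Answer: SAME — A ⇓ λ.0 (λ.0), B ⇓ λ.0 (λ.0)

Working:
Term A:
  start: (λ.0 (0 (λ.0) (λ.0))) (λ.λ.0 1)
  step 1: (λ.λ.0 1) ((λ.λ.0 1) (λ.0) (λ.0))
  step 2: λ.0 ((λ.λ.0 1) (λ.0) (λ.0))
  step 3: λ.0 ((λ.0 (λ.0)) (λ.0))
  step 4: λ.0 ((λ.0) (λ.0))
  step 5: λ.0 (λ.0)

Term B:
  start: λ.0 (λ.0)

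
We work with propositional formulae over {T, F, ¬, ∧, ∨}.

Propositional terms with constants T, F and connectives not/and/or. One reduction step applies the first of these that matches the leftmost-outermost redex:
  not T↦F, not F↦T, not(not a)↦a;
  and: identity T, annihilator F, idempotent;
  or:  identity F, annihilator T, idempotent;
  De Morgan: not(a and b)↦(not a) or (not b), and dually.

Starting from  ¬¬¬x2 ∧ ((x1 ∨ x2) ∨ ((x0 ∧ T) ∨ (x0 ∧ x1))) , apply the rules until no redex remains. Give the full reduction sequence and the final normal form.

Answer: normal form = ¬x2 ∧ ((x1 ∨ x2) ∨ (x0 ∨ (x0 ∧ x1)))  (in 2 steps)

Reduction:
  start: ¬¬¬x2 ∧ ((x1 ∨ x2) ∨ ((x0 ∧ T) ∨ (x0 ∧ x1)))
  step 1: ¬x2 ∧ ((x1 ∨ x2) ∨ ((x0 ∧ T) ∨ (x0 ∧ x1)))
  step 2: ¬x2 ∧ ((x1 ∨ x2) ∨ (x0 ∨ (x0 ∧ x1)))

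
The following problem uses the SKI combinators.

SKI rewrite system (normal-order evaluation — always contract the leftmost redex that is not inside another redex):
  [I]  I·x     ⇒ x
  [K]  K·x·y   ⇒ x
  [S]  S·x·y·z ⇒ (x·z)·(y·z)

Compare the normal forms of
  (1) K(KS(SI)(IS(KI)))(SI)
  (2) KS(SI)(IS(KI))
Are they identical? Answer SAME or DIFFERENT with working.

Answer: SAME — A ⇓ S(S(KI)), B ⇓ S(S(KI))

Reduction:
Term A:
  start: K(KS(SI)(IS(KI)))(SI)
  [1] KS(SI)(IS(KI))
  [2] S(IS(KI))
  [3] S(S(KI))

Term B:
  start: KS(SI)(IS(KI))
  [1] S(IS(KI))
  [2] S(S(KI))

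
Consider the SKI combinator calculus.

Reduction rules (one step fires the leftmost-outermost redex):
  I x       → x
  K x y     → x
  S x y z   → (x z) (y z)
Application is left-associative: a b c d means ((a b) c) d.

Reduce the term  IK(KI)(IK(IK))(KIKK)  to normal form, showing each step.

  start: IK(KI)(IK(IK))(KIKK)
  step 1: K(KI)(IK(IK))(KIKK)
  step 2: KI(KIKK)
  step 3: I

Answer: normal form = I  (in 3 steps)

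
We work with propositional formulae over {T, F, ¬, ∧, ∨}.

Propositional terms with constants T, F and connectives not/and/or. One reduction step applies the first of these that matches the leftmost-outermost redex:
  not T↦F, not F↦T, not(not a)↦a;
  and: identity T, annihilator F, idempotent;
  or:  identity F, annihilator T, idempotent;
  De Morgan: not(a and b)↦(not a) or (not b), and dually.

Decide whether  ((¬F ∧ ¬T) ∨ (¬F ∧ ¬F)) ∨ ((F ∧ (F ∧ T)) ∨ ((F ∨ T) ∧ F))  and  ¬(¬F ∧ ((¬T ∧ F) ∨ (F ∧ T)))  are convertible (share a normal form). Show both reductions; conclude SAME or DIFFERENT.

Answer: SAME — A ⇓ T, B ⇓ T

Working:
Term A:
  start: ((¬F ∧ ¬T) ∨ (¬F ∧ ¬F)) ∨ ((F ∧ (F ∧ T)) ∨ ((F ∨ T) ∧ F))
  →1  ((T ∧ ¬T) ∨ (¬F ∧ ¬F)) ∨ ((F ∧ (F ∧ T)) ∨ ((F ∨ T) ∧ F))
  →2  (¬T ∨ (¬F ∧ ¬F)) ∨ ((F ∧ (F ∧ T)) ∨ ((F ∨ T) ∧ F))
  →3  (F ∨ (¬F ∧ ¬F)) ∨ ((F ∧ (F ∧ T)) ∨ ((F ∨ T) ∧ F))
  →4  (¬F ∧ ¬F) ∨ ((F ∧ (F ∧ T)) ∨ ((F ∨ T) ∧ F))
  →5  ¬F ∨ ((F ∧ (F ∧ T)) ∨ ((F ∨ T) ∧ F))
  →6  T ∨ ((F ∧ (F ∧ T)) ∨ ((F ∨ T) ∧ F))
  →7  T

Term B:
  start: ¬(¬F ∧ ((¬T ∧ F) ∨ (F ∧ T)))
  →1  ¬¬F ∨ ¬((¬T ∧ F) ∨ (F ∧ T))
  →2  F ∨ ¬((¬T ∧ F) ∨ (F ∧ T))
  →3  ¬((¬T ∧ F) ∨ (F ∧ T))
  →4  ¬(¬T ∧ F) ∧ ¬(F ∧ T)
  →5  (¬¬T ∨ ¬F) ∧ ¬(F ∧ T)
  →6  (T ∨ ¬F) ∧ ¬(F ∧ T)
  →7  T ∧ ¬(F ∧ T)
  →8  ¬(F ∧ T)
  →9  ¬F ∨ ¬T
  →10  T ∨ ¬T
  →11  T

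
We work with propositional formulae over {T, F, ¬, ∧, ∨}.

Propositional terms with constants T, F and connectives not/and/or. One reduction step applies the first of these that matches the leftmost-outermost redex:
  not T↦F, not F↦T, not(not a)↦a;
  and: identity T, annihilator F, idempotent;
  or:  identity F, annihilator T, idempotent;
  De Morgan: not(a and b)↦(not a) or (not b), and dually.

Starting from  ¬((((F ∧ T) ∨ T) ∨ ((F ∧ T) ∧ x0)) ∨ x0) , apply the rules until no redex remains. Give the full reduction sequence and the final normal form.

  start: ¬((((F ∧ T) ∨ T) ∨ ((F ∧ T) ∧ x0)) ∨ x0)
  →1  ¬(((F ∧ T) ∨ T) ∨ ((F ∧ T) ∧ x0)) ∧ ¬x0
  →2  (¬((F ∧ T) ∨ T) ∧ ¬((F ∧ T) ∧ x0)) ∧ ¬x0
  →3  ((¬(F ∧ T) ∧ ¬T) ∧ ¬((F ∧ T) ∧ x0)) ∧ ¬x0
  →4  (((¬F ∨ ¬T) ∧ ¬T) ∧ ¬((F ∧ T) ∧ x0)) ∧ ¬x0
  →5  (((T ∨ ¬T) ∧ ¬T) ∧ ¬((F ∧ T) ∧ x0)) ∧ ¬x0
  →6  ((T ∧ ¬T) ∧ ¬((F ∧ T) ∧ x0)) ∧ ¬x0
  →7  (¬T ∧ ¬((F ∧ T) ∧ x0)) ∧ ¬x0
  →8  (F ∧ ¬((F ∧ T) ∧ x0)) ∧ ¬x0
  →9  F ∧ ¬x0
  →10  F

Answer: normal form = F  (in 10 steps)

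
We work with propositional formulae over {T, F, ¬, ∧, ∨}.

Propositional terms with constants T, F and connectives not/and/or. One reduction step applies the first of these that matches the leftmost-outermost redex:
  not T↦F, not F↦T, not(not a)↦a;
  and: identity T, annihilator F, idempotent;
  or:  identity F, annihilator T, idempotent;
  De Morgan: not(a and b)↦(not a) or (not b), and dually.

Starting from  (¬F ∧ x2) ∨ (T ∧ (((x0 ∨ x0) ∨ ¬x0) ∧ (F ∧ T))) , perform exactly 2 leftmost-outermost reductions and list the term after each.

Answer: after 2 steps: x2 ∨ (T ∧ (((x0 ∨ x0) ∨ ¬x0) ∧ (F ∧ T)))

Derivation:
  start: (¬F ∧ x2) ∨ (T ∧ (((x0 ∨ x0) ∨ ¬x0) ∧ (F ∧ T)))
  →1  (T ∧ x2) ∨ (T ∧ (((x0 ∨ x0) ∨ ¬x0) ∧ (F ∧ T)))
  →2  x2 ∨ (T ∧ (((x0 ∨ x0) ∨ ¬x0) ∧ (F ∧ T)))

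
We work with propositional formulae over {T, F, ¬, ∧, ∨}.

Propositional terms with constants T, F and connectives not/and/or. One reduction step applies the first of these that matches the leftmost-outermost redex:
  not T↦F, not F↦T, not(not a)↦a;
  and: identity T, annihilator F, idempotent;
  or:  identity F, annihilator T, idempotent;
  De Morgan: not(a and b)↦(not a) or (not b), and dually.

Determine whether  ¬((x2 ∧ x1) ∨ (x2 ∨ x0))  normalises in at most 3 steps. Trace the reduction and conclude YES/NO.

  start: ¬((x2 ∧ x1) ∨ (x2 ∨ x0))
  [1] ¬(x2 ∧ x1) ∧ ¬(x2 ∨ x0)
  [2] (¬x2 ∨ ¬x1) ∧ ¬(x2 ∨ x0)
  [3] (¬x2 ∨ ¬x1) ∧ (¬x2 ∧ ¬x0)

Answer: YES — reaches normal form (¬x2 ∨ ¬x1) ∧ (¬x2 ∧ ¬x0) in 3 ≤ 3 steps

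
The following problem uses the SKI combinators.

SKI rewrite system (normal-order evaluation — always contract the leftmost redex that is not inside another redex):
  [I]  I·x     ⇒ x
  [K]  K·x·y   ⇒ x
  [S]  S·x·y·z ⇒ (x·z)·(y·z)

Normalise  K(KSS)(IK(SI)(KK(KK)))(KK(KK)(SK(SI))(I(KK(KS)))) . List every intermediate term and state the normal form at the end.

  start: K(KSS)(IK(SI)(KK(KK)))(KK(KK)(SK(SI))(I(KK(KS))))
  [1] KSS(KK(KK)(SK(SI))(I(KK(KS))))
  [2] S(KK(KK)(SK(SI))(I(KK(KS))))
  [3] S(K(SK(SI))(I(KK(KS))))
  [4] S(SK(SI))

Answer: normal form = S(SK(SI))  (in 4 steps)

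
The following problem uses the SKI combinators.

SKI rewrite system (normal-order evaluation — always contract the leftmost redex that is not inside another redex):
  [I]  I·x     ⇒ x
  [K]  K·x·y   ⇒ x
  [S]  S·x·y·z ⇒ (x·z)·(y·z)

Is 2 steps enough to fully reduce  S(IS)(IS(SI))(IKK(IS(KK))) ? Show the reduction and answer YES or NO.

  start: S(IS)(IS(SI))(IKK(IS(KK)))
  step 1: IS(IKK(IS(KK)))(IS(SI)(IKK(IS(KK))))
  step 2: S(IKK(IS(KK)))(IS(SI)(IKK(IS(KK))))

Answer: NO — after 2 steps the term is S(IKK(IS(KK)))(IS(SI)(IKK(IS(KK)))), not yet normal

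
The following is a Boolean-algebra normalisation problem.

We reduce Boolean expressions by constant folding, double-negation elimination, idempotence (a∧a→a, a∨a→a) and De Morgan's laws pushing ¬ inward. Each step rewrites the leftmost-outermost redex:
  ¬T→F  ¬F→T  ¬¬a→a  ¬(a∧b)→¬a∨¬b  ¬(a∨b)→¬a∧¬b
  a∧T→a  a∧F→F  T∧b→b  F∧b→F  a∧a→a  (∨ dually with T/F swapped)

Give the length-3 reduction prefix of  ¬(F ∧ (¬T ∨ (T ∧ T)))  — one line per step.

Answer: after 3 steps: T

Reduction:
  start: ¬(F ∧ (¬T ∨ (T ∧ T)))
  [1] ¬F ∨ ¬(¬T ∨ (T ∧ T))
  [2] T ∨ ¬(¬T ∨ (T ∧ T))
  [3] T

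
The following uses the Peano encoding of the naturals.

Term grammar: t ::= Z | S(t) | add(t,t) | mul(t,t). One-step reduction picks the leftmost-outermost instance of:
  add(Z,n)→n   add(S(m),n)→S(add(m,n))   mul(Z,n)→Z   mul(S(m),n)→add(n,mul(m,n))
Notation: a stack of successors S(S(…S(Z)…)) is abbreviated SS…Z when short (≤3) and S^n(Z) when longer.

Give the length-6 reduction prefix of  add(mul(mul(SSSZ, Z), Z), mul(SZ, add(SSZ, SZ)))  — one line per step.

Answer: after 6 steps: add(mul(mul(Z, Z), Z), mul(SZ, add(SSZ, SZ)))

Working:
  start: add(mul(mul(SSSZ, Z), Z), mul(SZ, add(SSZ, SZ)))
  →1  add(mul(add(Z, mul(SSZ, Z)), Z), mul(SZ, add(SSZ, SZ)))
  →2  add(mul(mul(SSZ, Z), Z), mul(SZ, add(SSZ, SZ)))
  →3  add(mul(add(Z, mul(SZ, Z)), Z), mul(SZ, add(SSZ, SZ)))
  →4  add(mul(mul(SZ, Z), Z), mul(SZ, add(SSZ, SZ)))
  →5  add(mul(add(Z, mul(Z, Z)), Z), mul(SZ, add(SSZ, SZ)))
  →6  add(mul(mul(Z, Z), Z), mul(SZ, add(SSZ, SZ)))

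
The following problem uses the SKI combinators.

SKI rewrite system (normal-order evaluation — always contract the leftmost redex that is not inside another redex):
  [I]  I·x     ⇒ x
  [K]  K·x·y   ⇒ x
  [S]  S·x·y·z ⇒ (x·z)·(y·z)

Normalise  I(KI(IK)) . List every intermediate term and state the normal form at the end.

  start: I(KI(IK))
  [1] KI(IK)
  [2] I

Answer: normal form = I  (in 2 steps)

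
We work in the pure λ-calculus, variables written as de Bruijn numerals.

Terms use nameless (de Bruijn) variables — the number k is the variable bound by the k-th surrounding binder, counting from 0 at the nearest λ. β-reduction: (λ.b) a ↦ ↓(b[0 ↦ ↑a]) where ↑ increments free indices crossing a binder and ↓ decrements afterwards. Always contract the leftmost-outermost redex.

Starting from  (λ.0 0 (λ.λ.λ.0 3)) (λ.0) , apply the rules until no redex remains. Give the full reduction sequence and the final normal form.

  start: (λ.0 0 (λ.λ.λ.0 3)) (λ.0)
  →1  (λ.0) (λ.0) (λ.λ.λ.0 (λ.0))
  →2  (λ.0) (λ.λ.λ.0 (λ.0))
  →3  λ.λ.λ.0 (λ.0)

Answer: normal form = λ.λ.λ.0 (λ.0)  (in 3 steps)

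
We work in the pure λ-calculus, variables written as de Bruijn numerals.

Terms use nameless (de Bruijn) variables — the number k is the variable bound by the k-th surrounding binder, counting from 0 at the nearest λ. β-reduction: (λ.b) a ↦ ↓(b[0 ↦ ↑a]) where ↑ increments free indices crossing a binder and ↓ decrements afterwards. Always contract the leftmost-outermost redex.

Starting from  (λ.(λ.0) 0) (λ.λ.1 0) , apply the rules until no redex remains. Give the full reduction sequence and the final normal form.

Answer: normal form = λ.λ.1 0  (in 2 steps)

Working:
  start: (λ.(λ.0) 0) (λ.λ.1 0)
  →1  (λ.0) (λ.λ.1 0)
  →2  λ.λ.1 0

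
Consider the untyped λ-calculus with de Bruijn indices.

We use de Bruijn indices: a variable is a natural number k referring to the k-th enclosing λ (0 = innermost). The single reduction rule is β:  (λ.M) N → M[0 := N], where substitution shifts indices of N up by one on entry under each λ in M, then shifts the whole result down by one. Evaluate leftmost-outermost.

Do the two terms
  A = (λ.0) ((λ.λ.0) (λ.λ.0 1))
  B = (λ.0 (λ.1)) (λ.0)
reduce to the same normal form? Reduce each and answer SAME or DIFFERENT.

Term A:
  start: (λ.0) ((λ.λ.0) (λ.λ.0 1))
  [1] (λ.λ.0) (λ.λ.0 1)
  [2] λ.0

Term B:
  start: (λ.0 (λ.1)) (λ.0)
  [1] (λ.0) (λ.λ.0)
  [2] λ.λ.0

Answer: DIFFERENT — A ⇓ λ.0, B ⇓ λ.λ.0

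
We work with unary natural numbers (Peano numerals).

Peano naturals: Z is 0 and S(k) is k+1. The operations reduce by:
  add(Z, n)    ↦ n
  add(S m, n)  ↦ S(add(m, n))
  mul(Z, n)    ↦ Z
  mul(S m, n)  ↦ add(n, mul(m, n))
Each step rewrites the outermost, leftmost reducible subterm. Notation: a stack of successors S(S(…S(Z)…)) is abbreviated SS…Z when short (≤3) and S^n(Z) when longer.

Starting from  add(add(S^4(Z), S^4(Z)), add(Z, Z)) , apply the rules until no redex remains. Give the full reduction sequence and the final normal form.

  start: add(add(S^4(Z), S^4(Z)), add(Z, Z))
  →1  add(S(add(SSSZ, S^4(Z))), add(Z, Z))
  →2  S(add(add(SSSZ, S^4(Z)), add(Z, Z)))
  →3  S(add(S(add(SSZ, S^4(Z))), add(Z, Z)))
  →4  S(S(add(add(SSZ, S^4(Z)), add(Z, Z))))
  →5  S(S(add(S(add(SZ, S^4(Z))), add(Z, Z))))
  →6  S(S(S(add(add(SZ, S^4(Z)), add(Z, Z)))))
  →7  S(S(S(add(S(add(Z, S^4(Z))), add(Z, Z)))))
  →8  S(S(S(S(add(add(Z, S^4(Z)), add(Z, Z))))))
  →9  S(S(S(S(add(S^4(Z), add(Z, Z))))))
  →10  S(S(S(S(S(add(SSSZ, add(Z, Z)))))))
  →11  S(S(S(S(S(S(add(SSZ, add(Z, Z))))))))
  →12  S(S(S(S(S(S(S(add(SZ, add(Z, Z)))))))))
  →13  S(S(S(S(S(S(S(S(add(Z, add(Z, Z))))))))))
  →14  S(S(S(S(S(S(S(S(add(Z, Z)))))))))
  →15  S^8(Z)

Answer: normal form = S^8(Z)  (in 15 steps)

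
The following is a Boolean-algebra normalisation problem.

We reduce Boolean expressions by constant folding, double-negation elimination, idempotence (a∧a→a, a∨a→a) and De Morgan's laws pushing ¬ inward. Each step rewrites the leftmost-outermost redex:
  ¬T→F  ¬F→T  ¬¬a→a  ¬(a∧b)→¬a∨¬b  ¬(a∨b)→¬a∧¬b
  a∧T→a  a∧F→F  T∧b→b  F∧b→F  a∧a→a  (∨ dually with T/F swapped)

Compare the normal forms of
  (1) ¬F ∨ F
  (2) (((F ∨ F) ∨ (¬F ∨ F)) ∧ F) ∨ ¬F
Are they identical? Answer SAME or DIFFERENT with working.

Answer: SAME — A ⇓ T, B ⇓ T

Derivation:
Term A:
  start: ¬F ∨ F
  [1] ¬F
  [2] T

Term B:
  start: (((F ∨ F) ∨ (¬F ∨ F)) ∧ F) ∨ ¬F
  [1] F ∨ ¬F
  [2] ¬F
  [3] T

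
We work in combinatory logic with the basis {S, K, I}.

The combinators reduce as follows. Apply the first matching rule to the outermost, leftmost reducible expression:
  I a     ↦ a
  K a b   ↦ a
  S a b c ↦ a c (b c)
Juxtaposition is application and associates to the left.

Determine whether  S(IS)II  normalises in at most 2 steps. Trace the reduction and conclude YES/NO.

Answer: NO — after 2 steps the term is SI(II), not yet normal

Working:
  start: S(IS)II
  step 1: ISI(II)
  step 2: SI(II)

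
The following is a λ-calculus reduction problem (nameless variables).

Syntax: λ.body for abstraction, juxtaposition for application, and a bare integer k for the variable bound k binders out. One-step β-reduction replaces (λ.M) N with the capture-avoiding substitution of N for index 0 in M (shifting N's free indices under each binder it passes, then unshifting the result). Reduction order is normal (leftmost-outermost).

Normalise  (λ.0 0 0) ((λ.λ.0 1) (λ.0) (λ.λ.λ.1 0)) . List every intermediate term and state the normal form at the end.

  start: (λ.0 0 0) ((λ.λ.0 1) (λ.0) (λ.λ.λ.1 0))
  →1  (λ.λ.0 1) (λ.0) (λ.λ.λ.1 0) ((λ.λ.0 1) (λ.0) (λ.λ.λ.1 0)) ((λ.λ.0 1) (λ.0) (λ.λ.λ.1 0))
  →2  (λ.0 (λ.0)) (λ.λ.λ.1 0) ((λ.λ.0 1) (λ.0) (λ.λ.λ.1 0)) ((λ.λ.0 1) (λ.0) (λ.λ.λ.1 0))
  →3  (λ.λ.λ.1 0) (λ.0) ((λ.λ.0 1) (λ.0) (λ.λ.λ.1 0)) ((λ.λ.0 1) (λ.0) (λ.λ.λ.1 0))
  →4  (λ.λ.1 0) ((λ.λ.0 1) (λ.0) (λ.λ.λ.1 0)) ((λ.λ.0 1) (λ.0) (λ.λ.λ.1 0))
  →5  (λ.(λ.λ.0 1) (λ.0) (λ.λ.λ.1 0) 0) ((λ.λ.0 1) (λ.0) (λ.λ.λ.1 0))
  →6  (λ.λ.0 1) (λ.0) (λ.λ.λ.1 0) ((λ.λ.0 1) (λ.0) (λ.λ.λ.1 0))
  →7  (λ.0 (λ.0)) (λ.λ.λ.1 0) ((λ.λ.0 1) (λ.0) (λ.λ.λ.1 0))
  →8  (λ.λ.λ.1 0) (λ.0) ((λ.λ.0 1) (λ.0) (λ.λ.λ.1 0))
  →9  (λ.λ.1 0) ((λ.λ.0 1) (λ.0) (λ.λ.λ.1 0))
  →10  λ.(λ.λ.0 1) (λ.0) (λ.λ.λ.1 0) 0
  →11  λ.(λ.0 (λ.0)) (λ.λ.λ.1 0) 0
  →12  λ.(λ.λ.λ.1 0) (λ.0) 0
  →13  λ.(λ.λ.1 0) 0
  →14  λ.λ.1 0

Answer: normal form = λ.λ.1 0  (in 14 steps)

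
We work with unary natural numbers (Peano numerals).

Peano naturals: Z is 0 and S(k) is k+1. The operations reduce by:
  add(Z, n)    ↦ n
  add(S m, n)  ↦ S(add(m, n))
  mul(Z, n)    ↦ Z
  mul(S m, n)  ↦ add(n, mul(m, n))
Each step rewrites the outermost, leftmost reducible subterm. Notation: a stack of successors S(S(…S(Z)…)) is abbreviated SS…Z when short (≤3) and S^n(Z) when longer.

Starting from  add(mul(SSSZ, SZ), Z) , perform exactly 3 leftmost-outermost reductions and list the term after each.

Answer: after 3 steps: S(add(add(Z, mul(SSZ, SZ)), Z))

Reduction:
  start: add(mul(SSSZ, SZ), Z)
  [1] add(add(SZ, mul(SSZ, SZ)), Z)
  [2] add(S(add(Z, mul(SSZ, SZ))), Z)
  [3] S(add(add(Z, mul(SSZ, SZ)), Z))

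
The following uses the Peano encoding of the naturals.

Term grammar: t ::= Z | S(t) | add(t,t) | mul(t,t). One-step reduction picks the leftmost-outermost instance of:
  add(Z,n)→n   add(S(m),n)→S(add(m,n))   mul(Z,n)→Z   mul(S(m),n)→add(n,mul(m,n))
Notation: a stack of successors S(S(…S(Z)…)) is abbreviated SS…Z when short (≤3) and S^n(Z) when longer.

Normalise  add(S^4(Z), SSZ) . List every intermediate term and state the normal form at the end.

Answer: normal form = S^6(Z)  (in 5 steps)

Derivation:
  start: add(S^4(Z), SSZ)
  step 1: S(add(SSSZ, SSZ))
  step 2: S(S(add(SSZ, SSZ)))
  step 3: S(S(S(add(SZ, SSZ))))
  step 4: S(S(S(S(add(Z, SSZ)))))
  step 5: S^6(Z)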